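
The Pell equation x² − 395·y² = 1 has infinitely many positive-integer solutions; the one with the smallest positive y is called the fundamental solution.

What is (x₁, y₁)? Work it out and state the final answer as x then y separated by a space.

[19; 1,6,1,38] for √395; ℓ=4 ⇒ convergent index 3
a_0=19:  p_0=19·1+0=19,  q_0=19·0+1=1
a_1=1:  p_1=1·19+1=20,  q_1=1·1+0=1
a_2=6:  p_2=6·20+19=139,  q_2=6·1+1=7
a_3=1:  p_3=1·139+20=159,  q_3=1·7+1=8
(x₁, y₁) = (159, 8);  159² − 395·8² = 1 ✓

159 8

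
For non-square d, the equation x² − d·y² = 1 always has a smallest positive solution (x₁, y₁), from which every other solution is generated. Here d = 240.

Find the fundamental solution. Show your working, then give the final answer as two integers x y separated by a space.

31 2

[15; 2,30] for √240; ℓ=2 ⇒ convergent index 1
k=0  a_k=15  p_k/q_k = 15/1
k=1  a_k=2  p_k/q_k = 31/2
fundamental: x₁=31, y₁=2  (since 961 − 240·4 = 1)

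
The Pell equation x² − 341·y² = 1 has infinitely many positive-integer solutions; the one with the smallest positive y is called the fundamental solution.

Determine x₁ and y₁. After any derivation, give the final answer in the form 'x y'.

10626551 575460

√341 → a₀=18, period (2,6,1,8,2,…,6,2,36); ℓ=14 even so k=13
step 0: (18, 1)  from 18·(1,0) + (0,1)
step 1: (37, 2)  from 2·(18,1) + (1,0)
step 2: (240, 13)  from 6·(37,2) + (18,1)
…
step 4: (2456, 133)  from 8·(277,15) + (240,13)
…
step 11: (718667, 38918)  from 1·(641940,34763) + (76727,4155)
step 12: (4953942, 268271)  from 6·(718667,38918) + (641940,34763)
step 13: (10626551, 575460)  from 2·(4953942,268271) + (718667,38918)
(x₁, y₁) = (10626551, 575460);  10626551² − 341·575460² = 1 ✓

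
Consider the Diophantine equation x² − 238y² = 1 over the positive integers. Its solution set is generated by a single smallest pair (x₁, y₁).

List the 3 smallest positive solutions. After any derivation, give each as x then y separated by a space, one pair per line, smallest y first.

[15; 2,2,1,14,1,2,2,30] for √238; ℓ=8 ⇒ convergent index 7
step 0: (15, 1)  from 15·(1,0) + (0,1)
step 1: (31, 2)  from 2·(15,1) + (1,0)
step 2: (77, 5)  from 2·(31,2) + (15,1)
step 3: (108, 7)  from 1·(77,5) + (31,2)
step 4: (1589, 103)  from 14·(108,7) + (77,5)
step 5: (1697, 110)  from 1·(1589,103) + (108,7)
step 6: (4983, 323)  from 2·(1697,110) + (1589,103)
step 7: (11663, 756)  from 2·(4983,323) + (1697,110)
fundamental: x₁=11663, y₁=756  (since 136025569 − 238·571536 = 1)
n=2: (11663,756)∘(11663,756) = (11663·11663+238·756·756, 11663·756+756·11663) = (272051137,17634456)
n=3: (272051137,17634456)∘(11663,756) = (11663·272051137+238·756·17634456, 11663·17634456+756·272051137) = (6345864809999,411341319900)

11663 756
272051137 17634456
6345864809999 411341319900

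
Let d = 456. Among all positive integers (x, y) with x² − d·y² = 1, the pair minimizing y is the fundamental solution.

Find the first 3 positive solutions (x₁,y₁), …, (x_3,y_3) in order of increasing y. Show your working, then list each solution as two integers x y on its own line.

√456 = [21; 2,1,4,1,2,42, …], period ℓ=6 (even) → k=5
i=0: a=21 ⇒ p=21, q=1
i=1: a=2 ⇒ p=43, q=2
i=2: a=1 ⇒ p=64, q=3
i=3: a=4 ⇒ p=299, q=14
i=4: a=1 ⇒ p=363, q=17
i=5: a=2 ⇒ p=1025, q=48
fundamental: x₁=1025, y₁=48  (since 1050625 − 456·2304 = 1)
n=2: (1025,48)∘(1025,48) = (1025·1025+456·48·48, 1025·48+48·1025) = (2101249,98400)
n=3: (2101249,98400)∘(1025,48) = (1025·2101249+456·48·98400, 1025·98400+48·2101249) = (4307559425,201719952)

1025 48
2101249 98400
4307559425 201719952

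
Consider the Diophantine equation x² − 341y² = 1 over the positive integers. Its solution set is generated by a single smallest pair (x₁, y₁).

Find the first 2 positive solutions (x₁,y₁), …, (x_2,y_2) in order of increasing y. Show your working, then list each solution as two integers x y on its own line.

10626551 575460
225847172311201 12230310076920

√341 = [18; 2,6,1,8,2,…,6,2,36, …], period ℓ=14 (even) → k=13
i=0: a=18 ⇒ p=18, q=1
…
i=4: a=8 ⇒ p=2456, q=133
…
i=7: a=2 ⇒ p=20479, q=1109
…
i=9: a=2 ⇒ p=76727, q=4155
i=10: a=8 ⇒ p=641940, q=34763
…
i=12: a=6 ⇒ p=4953942, q=268271
i=13: a=2 ⇒ p=10626551, q=575460
→ (10626551, 575460).  Check: 10626551²=112923586155601, 341·575460²=112923586155600, difference 1.
n=2: (10626551,575460)∘(10626551,575460) = (10626551·10626551+341·575460·575460, 10626551·575460+575460·10626551) = (225847172311201,12230310076920)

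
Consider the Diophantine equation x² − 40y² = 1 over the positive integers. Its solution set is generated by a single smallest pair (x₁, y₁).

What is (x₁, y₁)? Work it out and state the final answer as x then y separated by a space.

19 3

[6; 3,12] for √40; ℓ=2 ⇒ convergent index 1
a_0=6:  p_0=6·1+0=6,  q_0=6·0+1=1
a_1=3:  p_1=3·6+1=19,  q_1=3·1+0=3
fundamental: x₁=19, y₁=3  (since 361 − 40·9 = 1)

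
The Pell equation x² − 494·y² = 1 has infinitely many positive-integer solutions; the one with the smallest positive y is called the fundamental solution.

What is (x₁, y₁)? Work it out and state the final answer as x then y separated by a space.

[22; 4,2,2,1,2,1,2,2,4,44] for √494; ℓ=10 ⇒ convergent index 9
step 0: (22, 1)  from 22·(1,0) + (0,1)
step 1: (89, 4)  from 4·(22,1) + (1,0)
step 2: (200, 9)  from 2·(89,4) + (22,1)
step 3: (489, 22)  from 2·(200,9) + (89,4)
step 4: (689, 31)  from 1·(489,22) + (200,9)
step 5: (1867, 84)  from 2·(689,31) + (489,22)
step 6: (2556, 115)  from 1·(1867,84) + (689,31)
step 7: (6979, 314)  from 2·(2556,115) + (1867,84)
step 8: (16514, 743)  from 2·(6979,314) + (2556,115)
step 9: (73035, 3286)  from 4·(16514,743) + (6979,314)
fundamental: x₁=73035, y₁=3286  (since 5334111225 − 494·10797796 = 1)

73035 3286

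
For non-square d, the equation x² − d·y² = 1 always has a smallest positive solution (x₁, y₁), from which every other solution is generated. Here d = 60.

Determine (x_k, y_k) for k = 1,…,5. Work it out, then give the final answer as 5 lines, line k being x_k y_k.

31 4
1921 248
119071 15372
7380481 952816
457470751 59059220

d=60: √d = [7; 1,2,1,14] (ℓ=4, even), read p_3/q_3
a_0=7:  p_0=7·1+0=7,  q_0=7·0+1=1
…
a_2=2:  p_2=2·8+7=23,  q_2=2·1+1=3
a_3=1:  p_3=1·23+8=31,  q_3=1·3+1=4
→ (31, 4).  Check: 31²=961, 60·4²=960, difference 1.
n=2: (31,4)∘(31,4) = (31·31+60·4·4, 31·4+4·31) = (1921,248)
n=3: (1921,248)∘(31,4) = (31·1921+60·4·248, 31·248+4·1921) = (119071,15372)
n=4: (119071,15372)∘(31,4) = (31·119071+60·4·15372, 31·15372+4·119071) = (7380481,952816)
n=5: (7380481,952816)∘(31,4) = (31·7380481+60·4·952816, 31·952816+4·7380481) = (457470751,59059220)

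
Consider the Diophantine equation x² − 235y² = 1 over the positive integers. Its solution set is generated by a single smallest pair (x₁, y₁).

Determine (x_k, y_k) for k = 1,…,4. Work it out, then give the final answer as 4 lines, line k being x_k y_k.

46 3
4231 276
389206 25389
35802721 2335512

[15; 3,30] for √235; ℓ=2 ⇒ convergent index 1
step 0: (15, 1)  from 15·(1,0) + (0,1)
step 1: (46, 3)  from 3·(15,1) + (1,0)
(x₁, y₁) = (46, 3);  46² − 235·3² = 1 ✓
k=2:  x_2 = 46·46+235·3·3 = 4231,  y_2 = 46·3+3·46 = 276
k=3:  x_3 = 46·4231+235·3·276 = 389206,  y_3 = 46·276+3·4231 = 25389
k=4:  x_4 = 46·389206+235·3·25389 = 35802721,  y_4 = 46·25389+3·389206 = 2335512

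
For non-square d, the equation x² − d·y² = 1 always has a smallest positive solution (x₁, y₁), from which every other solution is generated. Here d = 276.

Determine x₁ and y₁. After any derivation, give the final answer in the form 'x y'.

7775 468

√276 → a₀=16, period (1,1,1,1,2,2,2,1,1,1,1,32); ℓ=12 even so k=11
k=0  a_k=16  p_k/q_k = 16/1
…
k=2  a_k=1  p_k/q_k = 33/2
k=3  a_k=1  p_k/q_k = 50/3
…
k=6  a_k=2  p_k/q_k = 515/31
k=7  a_k=2  p_k/q_k = 1246/75
k=8  a_k=1  p_k/q_k = 1761/106
k=9  a_k=1  p_k/q_k = 3007/181
k=10  a_k=1  p_k/q_k = 4768/287
k=11  a_k=1  p_k/q_k = 7775/468
→ (7775, 468).  Check: 7775²=60450625, 276·468²=60450624, difference 1.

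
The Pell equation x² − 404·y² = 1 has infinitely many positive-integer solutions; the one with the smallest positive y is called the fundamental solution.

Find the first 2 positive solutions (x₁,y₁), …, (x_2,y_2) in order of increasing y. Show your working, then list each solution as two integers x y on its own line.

d=404: √d = [20; 10,40] (ℓ=2, even), read p_1/q_1
step 0: (20, 1)  from 20·(1,0) + (0,1)
step 1: (201, 10)  from 10·(20,1) + (1,0)
(x₁, y₁) = (201, 10);  201² − 404·10² = 1 ✓
(201+10√404)^2 = 80801 + 4020√404

201 10
80801 4020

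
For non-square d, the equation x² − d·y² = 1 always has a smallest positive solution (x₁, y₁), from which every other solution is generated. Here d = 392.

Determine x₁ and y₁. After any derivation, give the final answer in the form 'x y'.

√392 = [19; 1,3,1,38, …], period ℓ=4 (even) → k=3
k=0  a_k=19  p_k/q_k = 19/1
k=1  a_k=1  p_k/q_k = 20/1
k=2  a_k=3  p_k/q_k = 79/4
k=3  a_k=1  p_k/q_k = 99/5
(x₁, y₁) = (99, 5);  99² − 392·5² = 1 ✓

99 5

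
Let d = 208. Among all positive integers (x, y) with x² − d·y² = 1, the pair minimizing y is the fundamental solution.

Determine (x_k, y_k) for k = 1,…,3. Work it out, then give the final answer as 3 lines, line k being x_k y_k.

649 45
842401 58410
1093435849 75816135

√208 = [14; 2,2,1,2,2,28, …], period ℓ=6 (even) → k=5
i=0: a=14 ⇒ p=14, q=1
…
i=4: a=2 ⇒ p=274, q=19
i=5: a=2 ⇒ p=649, q=45
→ (649, 45).  Check: 649²=421201, 208·45²=421200, difference 1.
n=2: (649,45)∘(649,45) = (649·649+208·45·45, 649·45+45·649) = (842401,58410)
n=3: (842401,58410)∘(649,45) = (649·842401+208·45·58410, 649·58410+45·842401) = (1093435849,75816135)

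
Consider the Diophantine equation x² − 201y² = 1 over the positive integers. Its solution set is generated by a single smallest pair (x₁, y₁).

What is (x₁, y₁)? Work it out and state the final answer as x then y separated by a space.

515095 36332

√201 → a₀=14, period (5,1,1,1,2,…,1,5,28); ℓ=14 even so k=13
i=0: a=14 ⇒ p=14, q=1
…
i=3: a=1 ⇒ p=156, q=11
…
i=5: a=2 ⇒ p=638, q=45
…
i=10: a=1 ⇒ p=33317, q=2350
…
i=12: a=1 ⇒ p=91402, q=6447
i=13: a=5 ⇒ p=515095, q=36332
(x₁, y₁) = (515095, 36332);  515095² − 201·36332² = 1 ✓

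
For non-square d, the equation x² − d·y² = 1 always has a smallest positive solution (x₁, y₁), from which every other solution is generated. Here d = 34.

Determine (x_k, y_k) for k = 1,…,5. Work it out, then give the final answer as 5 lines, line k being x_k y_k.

35 6
2449 420
171395 29394
11995201 2057160
839492675 143971806

[5; 1,4,1,10] for √34; ℓ=4 ⇒ convergent index 3
a_0=5:  p_0=5·1+0=5,  q_0=5·0+1=1
…
a_2=4:  p_2=4·6+5=29,  q_2=4·1+1=5
a_3=1:  p_3=1·29+6=35,  q_3=1·5+1=6
fundamental: x₁=35, y₁=6  (since 1225 − 34·36 = 1)
n=2: (35,6)∘(35,6) = (35·35+34·6·6, 35·6+6·35) = (2449,420)
n=3: (2449,420)∘(35,6) = (35·2449+34·6·420, 35·420+6·2449) = (171395,29394)
n=4: (171395,29394)∘(35,6) = (35·171395+34·6·29394, 35·29394+6·171395) = (11995201,2057160)
n=5: (11995201,2057160)∘(35,6) = (35·11995201+34·6·2057160, 35·2057160+6·11995201) = (839492675,143971806)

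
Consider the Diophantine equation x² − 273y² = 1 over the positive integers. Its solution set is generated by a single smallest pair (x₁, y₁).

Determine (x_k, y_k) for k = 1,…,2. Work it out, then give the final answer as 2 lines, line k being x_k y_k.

√273 → a₀=16, period (1,1,10,1,1,32); ℓ=6 even so k=5
k=0  a_k=16  p_k/q_k = 16/1
k=1  a_k=1  p_k/q_k = 17/1
k=2  a_k=1  p_k/q_k = 33/2
k=3  a_k=10  p_k/q_k = 347/21
k=4  a_k=1  p_k/q_k = 380/23
k=5  a_k=1  p_k/q_k = 727/44
→ (727, 44).  Check: 727²=528529, 273·44²=528528, difference 1.
k=2:  x_2 = 727·727+273·44·44 = 1057057,  y_2 = 727·44+44·727 = 63976

727 44
1057057 63976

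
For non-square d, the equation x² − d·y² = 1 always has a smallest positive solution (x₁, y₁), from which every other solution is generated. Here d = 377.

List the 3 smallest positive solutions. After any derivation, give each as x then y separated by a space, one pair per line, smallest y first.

d=377: √d = [19; 2,2,2,38] (ℓ=4, even), read p_3/q_3
k=0  a_k=19  p_k/q_k = 19/1
…
k=2  a_k=2  p_k/q_k = 97/5
k=3  a_k=2  p_k/q_k = 233/12
→ (233, 12).  Check: 233²=54289, 377·12²=54288, difference 1.
n=2: (233,12)∘(233,12) = (233·233+377·12·12, 233·12+12·233) = (108577,5592)
n=3: (108577,5592)∘(233,12) = (233·108577+377·12·5592, 233·5592+12·108577) = (50596649,2605860)

233 12
108577 5592
50596649 2605860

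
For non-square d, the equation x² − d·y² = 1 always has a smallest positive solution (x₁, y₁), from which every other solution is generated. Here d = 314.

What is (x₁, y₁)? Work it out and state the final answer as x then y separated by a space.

392499 22150

[17; 1,2,1,1,2,1,34] for √314; ℓ=7 ⇒ convergent index 13
i=0: a=17 ⇒ p=17, q=1
i=1: a=1 ⇒ p=18, q=1
…
i=6: a=1 ⇒ p=443, q=25
…
i=8: a=1 ⇒ p=15824, q=893
…
i=10: a=1 ⇒ p=62853, q=3547
…
i=12: a=2 ⇒ p=282617, q=15949
i=13: a=1 ⇒ p=392499, q=22150
→ (392499, 22150).  Check: 392499²=154055465001, 314·22150²=154055465000, difference 1.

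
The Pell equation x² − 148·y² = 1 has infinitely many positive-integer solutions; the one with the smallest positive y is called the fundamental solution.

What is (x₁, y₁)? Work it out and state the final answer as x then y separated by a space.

73 6

√148 = [12; 6,24, …], period ℓ=2 (even) → k=1
step 0: (12, 1)  from 12·(1,0) + (0,1)
step 1: (73, 6)  from 6·(12,1) + (1,0)
(x₁, y₁) = (73, 6);  73² − 148·6² = 1 ✓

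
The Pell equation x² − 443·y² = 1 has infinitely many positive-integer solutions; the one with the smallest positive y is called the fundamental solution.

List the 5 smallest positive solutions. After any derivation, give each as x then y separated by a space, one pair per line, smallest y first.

√443 = [21; 21,42, …], period ℓ=2 (even) → k=1
a_0=21:  p_0=21·1+0=21,  q_0=21·0+1=1
a_1=21:  p_1=21·21+1=442,  q_1=21·1+0=21
fundamental: x₁=442, y₁=21  (since 195364 − 443·441 = 1)
n=2: (442,21)∘(442,21) = (442·442+443·21·21, 442·21+21·442) = (390727,18564)
n=3: (390727,18564)∘(442,21) = (442·390727+443·21·18564, 442·18564+21·390727) = (345402226,16410555)
n=4: (345402226,16410555)∘(442,21) = (442·345402226+443·21·16410555, 442·16410555+21·345402226) = (305335177057,14506912056)
n=5: (305335177057,14506912056)∘(442,21) = (442·305335177057+443·21·14506912056, 442·14506912056+21·305335177057) = (269915951116162,12824093846949)

442 21
390727 18564
345402226 16410555
305335177057 14506912056
269915951116162 12824093846949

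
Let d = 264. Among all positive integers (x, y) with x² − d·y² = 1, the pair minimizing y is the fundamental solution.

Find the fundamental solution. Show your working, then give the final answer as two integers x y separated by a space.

65 4

[16; 4,32] for √264; ℓ=2 ⇒ convergent index 1
k=0  a_k=16  p_k/q_k = 16/1
k=1  a_k=4  p_k/q_k = 65/4
→ (65, 4).  Check: 65²=4225, 264·4²=4224, difference 1.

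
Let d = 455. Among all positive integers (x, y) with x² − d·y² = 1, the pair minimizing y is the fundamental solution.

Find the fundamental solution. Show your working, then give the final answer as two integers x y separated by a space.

d=455: √d = [21; 3,42] (ℓ=2, even), read p_1/q_1
k=0  a_k=21  p_k/q_k = 21/1
k=1  a_k=3  p_k/q_k = 64/3
→ (64, 3).  Check: 64²=4096, 455·3²=4095, difference 1.

64 3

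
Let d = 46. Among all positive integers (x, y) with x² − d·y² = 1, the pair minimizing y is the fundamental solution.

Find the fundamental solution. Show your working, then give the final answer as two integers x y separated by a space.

√46 = [6; 1,3,1,1,2,6,2,1,1,3,1,12, …], period ℓ=12 (even) → k=11
a_0=6:  p_0=6·1+0=6,  q_0=6·0+1=1
…
a_7=2:  p_7=2·997+156=2150,  q_7=2·147+23=317
a_8=1:  p_8=1·2150+997=3147,  q_8=1·317+147=464
a_9=1:  p_9=1·3147+2150=5297,  q_9=1·464+317=781
a_10=3:  p_10=3·5297+3147=19038,  q_10=3·781+464=2807
a_11=1:  p_11=1·19038+5297=24335,  q_11=1·2807+781=3588
→ (24335, 3588).  Check: 24335²=592192225, 46·3588²=592192224, difference 1.

24335 3588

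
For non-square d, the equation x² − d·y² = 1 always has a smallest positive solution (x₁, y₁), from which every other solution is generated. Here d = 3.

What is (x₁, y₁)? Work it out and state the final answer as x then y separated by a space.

2 1

[1; 1,2] for √3; ℓ=2 ⇒ convergent index 1
i=0: a=1 ⇒ p=1, q=1
i=1: a=1 ⇒ p=2, q=1
→ (2, 1).  Check: 2²=4, 3·1²=3, difference 1.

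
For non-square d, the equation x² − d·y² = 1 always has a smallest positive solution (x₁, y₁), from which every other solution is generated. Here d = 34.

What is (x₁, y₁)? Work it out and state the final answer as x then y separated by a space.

35 6

√34 = [5; 1,4,1,10, …], period ℓ=4 (even) → k=3
a_0=5:  p_0=5·1+0=5,  q_0=5·0+1=1
a_1=1:  p_1=1·5+1=6,  q_1=1·1+0=1
a_2=4:  p_2=4·6+5=29,  q_2=4·1+1=5
a_3=1:  p_3=1·29+6=35,  q_3=1·5+1=6
fundamental: x₁=35, y₁=6  (since 1225 − 34·36 = 1)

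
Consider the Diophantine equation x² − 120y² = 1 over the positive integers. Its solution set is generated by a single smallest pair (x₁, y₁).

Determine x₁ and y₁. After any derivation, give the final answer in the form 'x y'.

√120 → a₀=10, period (1,20); ℓ=2 even so k=1
k=0  a_k=10  p_k/q_k = 10/1
k=1  a_k=1  p_k/q_k = 11/1
fundamental: x₁=11, y₁=1  (since 121 − 120·1 = 1)

11 1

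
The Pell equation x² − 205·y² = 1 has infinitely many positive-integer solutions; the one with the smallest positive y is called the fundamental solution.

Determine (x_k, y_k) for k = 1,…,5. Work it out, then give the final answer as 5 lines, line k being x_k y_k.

39689 2772
3150433441 220035816
250075105640009 17466002999676
19850461732342200961 1386416385888245712
1575689951139784122242249 110050959861571165127460

√205 = [14; 3,6,1,4,1,6,3,28, …], period ℓ=8 (even) → k=7
k=0  a_k=14  p_k/q_k = 14/1
…
k=4  a_k=4  p_k/q_k = 1532/107
k=5  a_k=1  p_k/q_k = 1847/129
k=6  a_k=6  p_k/q_k = 12614/881
k=7  a_k=3  p_k/q_k = 39689/2772
fundamental: x₁=39689, y₁=2772  (since 1575216721 − 205·7683984 = 1)
(x_2, y_2) = (39689·39689 + 205·2772·2772, 39689·2772 + 2772·39689) = (3150433441, 220035816)
(x_3, y_3) = (39689·3150433441 + 205·2772·220035816, 39689·220035816 + 2772·3150433441) = (250075105640009, 17466002999676)
(x_4, y_4) = (39689·250075105640009 + 205·2772·17466002999676, 39689·17466002999676 + 2772·250075105640009) = (19850461732342200961, 1386416385888245712)
(x_5, y_5) = (39689·19850461732342200961 + 205·2772·1386416385888245712, 39689·1386416385888245712 + 2772·19850461732342200961) = (1575689951139784122242249, 110050959861571165127460)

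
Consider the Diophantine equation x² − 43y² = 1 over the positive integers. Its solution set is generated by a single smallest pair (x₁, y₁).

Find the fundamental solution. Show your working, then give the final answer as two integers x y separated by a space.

3482 531

√43 → a₀=6, period (1,1,3,1,5,1,3,1,1,12); ℓ=10 even so k=9
a_0=6:  p_0=6·1+0=6,  q_0=6·0+1=1
…
a_2=1:  p_2=1·7+6=13,  q_2=1·1+1=2
a_3=3:  p_3=3·13+7=46,  q_3=3·2+1=7
…
a_5=5:  p_5=5·59+46=341,  q_5=5·9+7=52
…
a_7=3:  p_7=3·400+341=1541,  q_7=3·61+52=235
a_8=1:  p_8=1·1541+400=1941,  q_8=1·235+61=296
a_9=1:  p_9=1·1941+1541=3482,  q_9=1·296+235=531
→ (3482, 531).  Check: 3482²=12124324, 43·531²=12124323, difference 1.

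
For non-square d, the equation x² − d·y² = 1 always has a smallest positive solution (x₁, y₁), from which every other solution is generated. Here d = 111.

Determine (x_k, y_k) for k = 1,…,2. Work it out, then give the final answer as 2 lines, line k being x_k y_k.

√111 → a₀=10, period (1,1,6,1,1,20); ℓ=6 even so k=5
i=0: a=10 ⇒ p=10, q=1
…
i=2: a=1 ⇒ p=21, q=2
i=3: a=6 ⇒ p=137, q=13
i=4: a=1 ⇒ p=158, q=15
i=5: a=1 ⇒ p=295, q=28
(x₁, y₁) = (295, 28);  295² − 111·28² = 1 ✓
k=2:  x_2 = 295·295+111·28·28 = 174049,  y_2 = 295·28+28·295 = 16520

295 28
174049 16520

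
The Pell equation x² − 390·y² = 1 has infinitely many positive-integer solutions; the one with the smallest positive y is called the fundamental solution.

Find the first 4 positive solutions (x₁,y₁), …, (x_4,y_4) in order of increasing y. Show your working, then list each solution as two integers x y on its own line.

[19; 1,2,1,38] for √390; ℓ=4 ⇒ convergent index 3
step 0: (19, 1)  from 19·(1,0) + (0,1)
…
step 2: (59, 3)  from 2·(20,1) + (19,1)
step 3: (79, 4)  from 1·(59,3) + (20,1)
fundamental: x₁=79, y₁=4  (since 6241 − 390·16 = 1)
(79+4√390)^2 = 12481 + 632√390
(79+4√390)^3 = 1971919 + 99852√390
(79+4√390)^4 = 311550721 + 15775984√390

79 4
12481 632
1971919 99852
311550721 15775984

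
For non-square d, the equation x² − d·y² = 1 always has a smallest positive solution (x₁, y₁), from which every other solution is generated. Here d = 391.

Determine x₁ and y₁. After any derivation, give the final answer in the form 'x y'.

7338680 371133

√391 → a₀=19, period (1,3,2,2,1,…,3,1,38); ℓ=16 even so k=15
i=0: a=19 ⇒ p=19, q=1
i=1: a=1 ⇒ p=20, q=1
i=2: a=3 ⇒ p=79, q=4
…
i=4: a=2 ⇒ p=435, q=22
…
i=6: a=1 ⇒ p=1048, q=53
…
i=8: a=19 ⇒ p=52519, q=2656
…
i=10: a=1 ⇒ p=160266, q=8105
i=11: a=1 ⇒ p=268013, q=13554
…
i=13: a=2 ⇒ p=1660597, q=83980
i=14: a=3 ⇒ p=5678083, q=287153
i=15: a=1 ⇒ p=7338680, q=371133
(x₁, y₁) = (7338680, 371133);  7338680² − 391·371133² = 1 ✓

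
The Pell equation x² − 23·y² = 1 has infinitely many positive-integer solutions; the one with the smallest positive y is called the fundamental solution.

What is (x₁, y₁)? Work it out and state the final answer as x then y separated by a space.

24 5

√23 = [4; 1,3,1,8, …], period ℓ=4 (even) → k=3
k=0  a_k=4  p_k/q_k = 4/1
k=1  a_k=1  p_k/q_k = 5/1
k=2  a_k=3  p_k/q_k = 19/4
k=3  a_k=1  p_k/q_k = 24/5
fundamental: x₁=24, y₁=5  (since 576 − 23·25 = 1)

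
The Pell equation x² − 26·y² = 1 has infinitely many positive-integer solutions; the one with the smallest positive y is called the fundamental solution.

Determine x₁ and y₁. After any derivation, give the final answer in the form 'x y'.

√26 = [5; 10, …], period ℓ=1 (odd) → k=1
k=0  a_k=5  p_k/q_k = 5/1
k=1  a_k=10  p_k/q_k = 51/10
(x₁, y₁) = (51, 10);  51² − 26·10² = 1 ✓

51 10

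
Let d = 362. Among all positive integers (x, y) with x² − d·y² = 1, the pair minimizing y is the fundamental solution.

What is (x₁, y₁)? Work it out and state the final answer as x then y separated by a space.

723 38

[19; 38] for √362; ℓ=1 ⇒ convergent index 1
a_0=19:  p_0=19·1+0=19,  q_0=19·0+1=1
a_1=38:  p_1=38·19+1=723,  q_1=38·1+0=38
→ (723, 38).  Check: 723²=522729, 362·38²=522728, difference 1.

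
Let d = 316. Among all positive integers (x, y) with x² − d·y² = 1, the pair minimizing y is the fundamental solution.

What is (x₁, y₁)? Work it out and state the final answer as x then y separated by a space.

[17; 1,3,2,8,2,3,1,34] for √316; ℓ=8 ⇒ convergent index 7
k=0  a_k=17  p_k/q_k = 17/1
…
k=2  a_k=3  p_k/q_k = 71/4
…
k=4  a_k=8  p_k/q_k = 1351/76
…
k=6  a_k=3  p_k/q_k = 9937/559
k=7  a_k=1  p_k/q_k = 12799/720
(x₁, y₁) = (12799, 720);  12799² − 316·720² = 1 ✓

12799 720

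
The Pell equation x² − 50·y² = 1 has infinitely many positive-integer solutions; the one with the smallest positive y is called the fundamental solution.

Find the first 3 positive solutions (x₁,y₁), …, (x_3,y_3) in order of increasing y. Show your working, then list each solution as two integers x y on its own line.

d=50: √d = [7; 14] (ℓ=1, odd), read p_1/q_1
i=0: a=7 ⇒ p=7, q=1
i=1: a=14 ⇒ p=99, q=14
(x₁, y₁) = (99, 14);  99² − 50·14² = 1 ✓
(x_2, y_2) = (99·99 + 50·14·14, 99·14 + 14·99) = (19601, 2772)
(x_3, y_3) = (99·19601 + 50·14·2772, 99·2772 + 14·19601) = (3880899, 548842)

99 14
19601 2772
3880899 548842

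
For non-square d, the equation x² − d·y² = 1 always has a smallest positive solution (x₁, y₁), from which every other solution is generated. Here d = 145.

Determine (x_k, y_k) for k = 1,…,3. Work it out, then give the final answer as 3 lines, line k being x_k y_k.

289 24
167041 13872
96549409 8017992

d=145: √d = [12; 24] (ℓ=1, odd), read p_1/q_1
k=0  a_k=12  p_k/q_k = 12/1
k=1  a_k=24  p_k/q_k = 289/24
→ (289, 24).  Check: 289²=83521, 145·24²=83520, difference 1.
(289+24√145)^2 = 167041 + 13872√145
(289+24√145)^3 = 96549409 + 8017992√145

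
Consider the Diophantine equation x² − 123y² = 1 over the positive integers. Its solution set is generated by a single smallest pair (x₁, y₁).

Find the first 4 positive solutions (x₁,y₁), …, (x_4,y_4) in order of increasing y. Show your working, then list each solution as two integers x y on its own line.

122 11
29767 2684
7263026 654885
1772148577 159789256

[11; 11,22] for √123; ℓ=2 ⇒ convergent index 1
a_0=11:  p_0=11·1+0=11,  q_0=11·0+1=1
a_1=11:  p_1=11·11+1=122,  q_1=11·1+0=11
(x₁, y₁) = (122, 11);  122² − 123·11² = 1 ✓
(x_2, y_2) = (122·122 + 123·11·11, 122·11 + 11·122) = (29767, 2684)
(x_3, y_3) = (122·29767 + 123·11·2684, 122·2684 + 11·29767) = (7263026, 654885)
(x_4, y_4) = (122·7263026 + 123·11·654885, 122·654885 + 11·7263026) = (1772148577, 159789256)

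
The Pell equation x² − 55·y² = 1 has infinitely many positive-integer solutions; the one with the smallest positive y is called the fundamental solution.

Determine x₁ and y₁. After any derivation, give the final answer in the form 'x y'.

89 12

√55 → a₀=7, period (2,2,2,14); ℓ=4 even so k=3
i=0: a=7 ⇒ p=7, q=1
i=1: a=2 ⇒ p=15, q=2
i=2: a=2 ⇒ p=37, q=5
i=3: a=2 ⇒ p=89, q=12
(x₁, y₁) = (89, 12);  89² − 55·12² = 1 ✓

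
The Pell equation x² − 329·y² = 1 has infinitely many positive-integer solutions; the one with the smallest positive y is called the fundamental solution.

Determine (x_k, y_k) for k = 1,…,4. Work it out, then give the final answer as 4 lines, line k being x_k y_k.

2376415 131016
11294696504449 622696775280
53681772387237964255 2959571914453911384
255140338255224918953587201 14066342182173360946441440

√329 = [18; 7,4,2,1,1,4,1,1,2,4,7,36, …], period ℓ=12 (even) → k=11
step 0: (18, 1)  from 18·(1,0) + (0,1)
…
step 2: (526, 29)  from 4·(127,7) + (18,1)
…
step 4: (1705, 94)  from 1·(1179,65) + (526,29)
step 5: (2884, 159)  from 1·(1705,94) + (1179,65)
step 6: (13241, 730)  from 4·(2884,159) + (1705,94)
…
step 8: (29366, 1619)  from 1·(16125,889) + (13241,730)
step 9: (74857, 4127)  from 2·(29366,1619) + (16125,889)
step 10: (328794, 18127)  from 4·(74857,4127) + (29366,1619)
step 11: (2376415, 131016)  from 7·(328794,18127) + (74857,4127)
fundamental: x₁=2376415, y₁=131016  (since 5647348252225 − 329·17165192256 = 1)
(2376415+131016√329)^2 = 11294696504449 + 622696775280√329
(2376415+131016√329)^3 = 53681772387237964255 + 2959571914453911384√329
(2376415+131016√329)^4 = 255140338255224918953587201 + 14066342182173360946441440√329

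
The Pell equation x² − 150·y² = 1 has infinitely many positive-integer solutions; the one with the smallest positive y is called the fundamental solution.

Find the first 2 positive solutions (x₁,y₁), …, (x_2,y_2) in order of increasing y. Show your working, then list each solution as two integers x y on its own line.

[12; 4,24] for √150; ℓ=2 ⇒ convergent index 1
a_0=12:  p_0=12·1+0=12,  q_0=12·0+1=1
a_1=4:  p_1=4·12+1=49,  q_1=4·1+0=4
(x₁, y₁) = (49, 4);  49² − 150·4² = 1 ✓
n=2: (49,4)∘(49,4) = (49·49+150·4·4, 49·4+4·49) = (4801,392)

49 4
4801 392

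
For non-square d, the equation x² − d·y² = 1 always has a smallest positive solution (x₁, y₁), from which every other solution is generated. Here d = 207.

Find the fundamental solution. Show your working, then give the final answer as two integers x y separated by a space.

1151 80

[14; 2,1,1,2,1,1,2,28] for √207; ℓ=8 ⇒ convergent index 7
i=0: a=14 ⇒ p=14, q=1
…
i=2: a=1 ⇒ p=43, q=3
…
i=5: a=1 ⇒ p=259, q=18
i=6: a=1 ⇒ p=446, q=31
i=7: a=2 ⇒ p=1151, q=80
→ (1151, 80).  Check: 1151²=1324801, 207·80²=1324800, difference 1.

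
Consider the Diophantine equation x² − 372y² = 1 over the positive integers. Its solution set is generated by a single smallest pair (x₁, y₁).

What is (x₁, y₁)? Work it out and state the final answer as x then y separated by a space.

12151 630

√372 → a₀=19, period (3,2,12,2,3,38); ℓ=6 even so k=5
step 0: (19, 1)  from 19·(1,0) + (0,1)
…
step 4: (3491, 181)  from 2·(1678,87) + (135,7)
step 5: (12151, 630)  from 3·(3491,181) + (1678,87)
(x₁, y₁) = (12151, 630);  12151² − 372·630² = 1 ✓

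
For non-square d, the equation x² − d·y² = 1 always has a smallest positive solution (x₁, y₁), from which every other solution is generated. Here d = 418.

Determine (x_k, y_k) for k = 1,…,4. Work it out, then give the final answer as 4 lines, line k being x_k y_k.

[20; 2,4,20,4,2,40] for √418; ℓ=6 ⇒ convergent index 5
step 0: (20, 1)  from 20·(1,0) + (0,1)
…
step 2: (184, 9)  from 4·(41,2) + (20,1)
step 3: (3721, 182)  from 20·(184,9) + (41,2)
step 4: (15068, 737)  from 4·(3721,182) + (184,9)
step 5: (33857, 1656)  from 2·(15068,737) + (3721,182)
fundamental: x₁=33857, y₁=1656  (since 1146296449 − 418·2742336 = 1)
n=2: (33857,1656)∘(33857,1656) = (33857·33857+418·1656·1656, 33857·1656+1656·33857) = (2292592897,112134384)
n=3: (2292592897,112134384)∘(33857,1656) = (33857·2292592897+418·1656·112134384, 33857·112134384+1656·2292592897) = (155240635393601,7593067676520)
n=4: (155240635393601,7593067676520)∘(33857,1656) = (33857·155240635393601+418·1656·7593067676520, 33857·7593067676520+1656·155240635393601) = (10511964382749705217,514156984535740896)

33857 1656
2292592897 112134384
155240635393601 7593067676520
10511964382749705217 514156984535740896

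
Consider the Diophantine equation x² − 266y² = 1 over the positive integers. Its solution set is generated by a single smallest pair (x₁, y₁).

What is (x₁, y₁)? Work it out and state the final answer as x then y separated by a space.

√266 → a₀=16, period (3,4,3,32); ℓ=4 even so k=3
i=0: a=16 ⇒ p=16, q=1
i=1: a=3 ⇒ p=49, q=3
i=2: a=4 ⇒ p=212, q=13
i=3: a=3 ⇒ p=685, q=42
(x₁, y₁) = (685, 42);  685² − 266·42² = 1 ✓

685 42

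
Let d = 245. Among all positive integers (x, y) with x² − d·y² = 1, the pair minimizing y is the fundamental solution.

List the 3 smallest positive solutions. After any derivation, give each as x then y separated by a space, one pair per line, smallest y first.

51841 3312
5374978561 343394784
557288527109761 35603857991376

√245 = [15; 1,1,1,7,6,7,1,1,1,30, …], period ℓ=10 (even) → k=9
i=0: a=15 ⇒ p=15, q=1
i=1: a=1 ⇒ p=16, q=1
i=2: a=1 ⇒ p=31, q=2
…
i=4: a=7 ⇒ p=360, q=23
i=5: a=6 ⇒ p=2207, q=141
…
i=7: a=1 ⇒ p=18016, q=1151
i=8: a=1 ⇒ p=33825, q=2161
i=9: a=1 ⇒ p=51841, q=3312
(x₁, y₁) = (51841, 3312);  51841² − 245·3312² = 1 ✓
(x_2, y_2) = (51841·51841 + 245·3312·3312, 51841·3312 + 3312·51841) = (5374978561, 343394784)
(x_3, y_3) = (51841·5374978561 + 245·3312·343394784, 51841·343394784 + 3312·5374978561) = (557288527109761, 35603857991376)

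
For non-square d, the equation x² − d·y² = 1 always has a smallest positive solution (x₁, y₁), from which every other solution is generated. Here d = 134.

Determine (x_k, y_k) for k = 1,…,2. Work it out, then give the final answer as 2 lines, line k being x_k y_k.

[11; 1,1,2,1,3,…,1,1,22] for √134; ℓ=14 ⇒ convergent index 13
a_0=11:  p_0=11·1+0=11,  q_0=11·0+1=1
…
a_3=2:  p_3=2·23+12=58,  q_3=2·2+1=5
…
a_5=3:  p_5=3·81+58=301,  q_5=3·7+5=26
…
a_8=1:  p_8=1·4121+382=4503,  q_8=1·356+33=389
a_9=3:  p_9=3·4503+4121=17630,  q_9=3·389+356=1523
a_10=1:  p_10=1·17630+4503=22133,  q_10=1·1523+389=1912
…
a_12=1:  p_12=1·61896+22133=84029,  q_12=1·5347+1912=7259
a_13=1:  p_13=1·84029+61896=145925,  q_13=1·7259+5347=12606
(x₁, y₁) = (145925, 12606);  145925² − 134·12606² = 1 ✓
n=2: (145925,12606)∘(145925,12606) = (145925·145925+134·12606·12606, 145925·12606+12606·145925) = (42588211249,3679061100)

145925 12606
42588211249 3679061100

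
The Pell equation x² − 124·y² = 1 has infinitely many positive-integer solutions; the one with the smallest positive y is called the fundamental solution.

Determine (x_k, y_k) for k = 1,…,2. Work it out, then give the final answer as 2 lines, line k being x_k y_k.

√124 → a₀=11, period (7,2,1,1,1,…,2,7,22); ℓ=16 even so k=15
k=0  a_k=11  p_k/q_k = 11/1
k=1  a_k=7  p_k/q_k = 78/7
…
k=4  a_k=1  p_k/q_k = 412/37
…
k=12  a_k=1  p_k/q_k = 152167/13665
k=13  a_k=1  p_k/q_k = 237042/21287
k=14  a_k=2  p_k/q_k = 626251/56239
k=15  a_k=7  p_k/q_k = 4620799/414960
→ (4620799, 414960).  Check: 4620799²=21351783398401, 124·414960²=21351783398400, difference 1.
(4620799+414960√124)^2 = 42703566796801 + 3834893506080√124

4620799 414960
42703566796801 3834893506080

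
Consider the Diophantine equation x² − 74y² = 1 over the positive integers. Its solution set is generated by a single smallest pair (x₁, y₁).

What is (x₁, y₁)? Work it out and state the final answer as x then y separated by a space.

3699 430

d=74: √d = [8; 1,1,1,1,16] (ℓ=5, odd), read p_9/q_9
a_0=8:  p_0=8·1+0=8,  q_0=8·0+1=1
…
a_2=1:  p_2=1·9+8=17,  q_2=1·1+1=2
…
a_4=1:  p_4=1·26+17=43,  q_4=1·3+2=5
a_5=16:  p_5=16·43+26=714,  q_5=16·5+3=83
…
a_7=1:  p_7=1·757+714=1471,  q_7=1·88+83=171
a_8=1:  p_8=1·1471+757=2228,  q_8=1·171+88=259
a_9=1:  p_9=1·2228+1471=3699,  q_9=1·259+171=430
→ (3699, 430).  Check: 3699²=13682601, 74·430²=13682600, difference 1.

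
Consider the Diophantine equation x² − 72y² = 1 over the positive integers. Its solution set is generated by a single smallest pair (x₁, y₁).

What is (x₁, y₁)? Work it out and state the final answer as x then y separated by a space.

√72 → a₀=8, period (2,16); ℓ=2 even so k=1
step 0: (8, 1)  from 8·(1,0) + (0,1)
step 1: (17, 2)  from 2·(8,1) + (1,0)
→ (17, 2).  Check: 17²=289, 72·2²=288, difference 1.

17 2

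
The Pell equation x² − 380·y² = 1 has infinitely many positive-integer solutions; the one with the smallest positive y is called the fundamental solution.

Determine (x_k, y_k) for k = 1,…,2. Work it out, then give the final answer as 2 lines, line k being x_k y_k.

√380 = [19; 2,38, …], period ℓ=2 (even) → k=1
k=0  a_k=19  p_k/q_k = 19/1
k=1  a_k=2  p_k/q_k = 39/2
(x₁, y₁) = (39, 2);  39² − 380·2² = 1 ✓
n=2: (39,2)∘(39,2) = (39·39+380·2·2, 39·2+2·39) = (3041,156)

39 2
3041 156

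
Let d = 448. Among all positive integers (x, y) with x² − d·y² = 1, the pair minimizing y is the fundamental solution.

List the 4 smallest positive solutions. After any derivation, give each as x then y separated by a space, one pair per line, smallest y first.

127 6
32257 1524
8193151 387090
2081028097 98319336

√448 = [21; 6,42, …], period ℓ=2 (even) → k=1
i=0: a=21 ⇒ p=21, q=1
i=1: a=6 ⇒ p=127, q=6
→ (127, 6).  Check: 127²=16129, 448·6²=16128, difference 1.
(x_2, y_2) = (127·127 + 448·6·6, 127·6 + 6·127) = (32257, 1524)
(x_3, y_3) = (127·32257 + 448·6·1524, 127·1524 + 6·32257) = (8193151, 387090)
(x_4, y_4) = (127·8193151 + 448·6·387090, 127·387090 + 6·8193151) = (2081028097, 98319336)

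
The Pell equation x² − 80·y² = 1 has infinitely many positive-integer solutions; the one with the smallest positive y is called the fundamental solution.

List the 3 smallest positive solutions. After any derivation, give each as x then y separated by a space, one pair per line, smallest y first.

9 1
161 18
2889 323

d=80: √d = [8; 1,16] (ℓ=2, even), read p_1/q_1
k=0  a_k=8  p_k/q_k = 8/1
k=1  a_k=1  p_k/q_k = 9/1
→ (9, 1).  Check: 9²=81, 80·1²=80, difference 1.
k=2:  x_2 = 9·9+80·1·1 = 161,  y_2 = 9·1+1·9 = 18
k=3:  x_3 = 9·161+80·1·18 = 2889,  y_3 = 9·18+1·161 = 323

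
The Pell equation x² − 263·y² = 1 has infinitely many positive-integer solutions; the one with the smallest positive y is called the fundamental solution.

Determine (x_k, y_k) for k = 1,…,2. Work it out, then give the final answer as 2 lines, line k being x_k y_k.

139128 8579
38713200767 2387158224

d=263: √d = [16; 4,1,1,1,1,15,1,1,1,1,4,32] (ℓ=12, even), read p_11/q_11
k=0  a_k=16  p_k/q_k = 16/1
…
k=2  a_k=1  p_k/q_k = 81/5
k=3  a_k=1  p_k/q_k = 146/9
…
k=6  a_k=15  p_k/q_k = 5822/359
k=7  a_k=1  p_k/q_k = 6195/382
k=8  a_k=1  p_k/q_k = 12017/741
k=9  a_k=1  p_k/q_k = 18212/1123
k=10  a_k=1  p_k/q_k = 30229/1864
k=11  a_k=4  p_k/q_k = 139128/8579
→ (139128, 8579).  Check: 139128²=19356600384, 263·8579²=19356600383, difference 1.
(x_2, y_2) = (139128·139128 + 263·8579·8579, 139128·8579 + 8579·139128) = (38713200767, 2387158224)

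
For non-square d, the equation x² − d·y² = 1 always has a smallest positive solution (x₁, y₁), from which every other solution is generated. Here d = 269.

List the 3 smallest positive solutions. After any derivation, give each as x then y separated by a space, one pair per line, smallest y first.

13449 820
361751201 22056360
9730383791049 593271970460

d=269: √d = [16; 2,2,32] (ℓ=3, odd), read p_5/q_5
a_0=16:  p_0=16·1+0=16,  q_0=16·0+1=1
…
a_4=2:  p_4=2·2657+82=5396,  q_4=2·162+5=329
a_5=2:  p_5=2·5396+2657=13449,  q_5=2·329+162=820
fundamental: x₁=13449, y₁=820  (since 180875601 − 269·672400 = 1)
k=2:  x_2 = 13449·13449+269·820·820 = 361751201,  y_2 = 13449·820+820·13449 = 22056360
k=3:  x_3 = 13449·361751201+269·820·22056360 = 9730383791049,  y_3 = 13449·22056360+820·361751201 = 593271970460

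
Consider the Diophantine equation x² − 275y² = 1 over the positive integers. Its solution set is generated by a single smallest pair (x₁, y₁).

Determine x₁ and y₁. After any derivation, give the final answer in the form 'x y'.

√275 → a₀=16, period (1,1,2,1,1,32); ℓ=6 even so k=5
i=0: a=16 ⇒ p=16, q=1
…
i=2: a=1 ⇒ p=33, q=2
…
i=4: a=1 ⇒ p=116, q=7
i=5: a=1 ⇒ p=199, q=12
→ (199, 12).  Check: 199²=39601, 275·12²=39600, difference 1.

199 12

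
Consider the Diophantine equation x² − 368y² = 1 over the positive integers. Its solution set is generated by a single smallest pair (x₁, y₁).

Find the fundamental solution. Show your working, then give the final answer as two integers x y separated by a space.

1151 60

√368 = [19; 5,2,5,38, …], period ℓ=4 (even) → k=3
step 0: (19, 1)  from 19·(1,0) + (0,1)
step 1: (96, 5)  from 5·(19,1) + (1,0)
step 2: (211, 11)  from 2·(96,5) + (19,1)
step 3: (1151, 60)  from 5·(211,11) + (96,5)
fundamental: x₁=1151, y₁=60  (since 1324801 − 368·3600 = 1)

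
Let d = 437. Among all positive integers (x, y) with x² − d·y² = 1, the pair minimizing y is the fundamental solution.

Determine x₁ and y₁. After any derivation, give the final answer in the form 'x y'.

4599 220

√437 → a₀=20, period (1,9,2,9,1,40); ℓ=6 even so k=5
k=0  a_k=20  p_k/q_k = 20/1
…
k=2  a_k=9  p_k/q_k = 209/10
k=3  a_k=2  p_k/q_k = 439/21
k=4  a_k=9  p_k/q_k = 4160/199
k=5  a_k=1  p_k/q_k = 4599/220
(x₁, y₁) = (4599, 220);  4599² − 437·220² = 1 ✓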